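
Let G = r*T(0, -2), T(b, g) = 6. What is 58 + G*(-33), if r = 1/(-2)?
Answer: 157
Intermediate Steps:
r = -½ ≈ -0.50000
G = -3 (G = -½*6 = -3)
58 + G*(-33) = 58 - 3*(-33) = 58 + 99 = 157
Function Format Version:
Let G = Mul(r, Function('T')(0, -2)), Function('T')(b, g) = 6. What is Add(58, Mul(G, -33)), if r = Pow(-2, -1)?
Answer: 157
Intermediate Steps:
r = Rational(-1, 2) ≈ -0.50000
G = -3 (G = Mul(Rational(-1, 2), 6) = -3)
Add(58, Mul(G, -33)) = Add(58, Mul(-3, -33)) = Add(58, 99) = 157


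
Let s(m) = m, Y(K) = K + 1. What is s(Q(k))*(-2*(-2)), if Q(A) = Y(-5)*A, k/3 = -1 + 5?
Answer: -192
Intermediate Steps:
k = 12 (k = 3*(-1 + 5) = 3*4 = 12)
Y(K) = 1 + K
Q(A) = -4*A (Q(A) = (1 - 5)*A = -4*A)
s(Q(k))*(-2*(-2)) = (-4*12)*(-2*(-2)) = -48*4 = -192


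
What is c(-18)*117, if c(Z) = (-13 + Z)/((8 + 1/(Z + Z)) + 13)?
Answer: -130572/755 ≈ -172.94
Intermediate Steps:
c(Z) = (-13 + Z)/(21 + 1/(2*Z)) (c(Z) = (-13 + Z)/((8 + 1/(2*Z)) + 13) = (-13 + Z)/(21 + 1/(2*Z)))
c(-18)*117 = (2*(-18)*(-13 - 18)/(1 + 42*(-18)))*117 = (2*(-18)*(-31)/(1 - 756))*117 = (2*(-18)*(-31)/(-755))*117 = (2*(-18)*(-1/755)*(-31))*117 = -1116/755*117 = -130572/755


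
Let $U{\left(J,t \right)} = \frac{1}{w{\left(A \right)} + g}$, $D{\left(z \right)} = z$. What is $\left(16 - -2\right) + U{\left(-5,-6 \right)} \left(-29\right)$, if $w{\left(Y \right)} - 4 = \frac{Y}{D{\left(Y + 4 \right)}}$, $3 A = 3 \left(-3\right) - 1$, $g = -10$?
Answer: $\frac{227}{11} \approx 20.636$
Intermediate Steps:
$A = - \frac{10}{3}$ ($A = \frac{3 \left(-3\right) - 1}{3} = \frac{-9 - 1}{3} = \frac{1}{3} \left(-10\right) = - \frac{10}{3} \approx -3.3333$)
$w{\left(Y \right)} = 4 + \frac{Y}{4 + Y}$ ($w{\left(Y \right)} = 4 + \frac{Y}{Y + 4} = 4 + \frac{Y}{4 + Y}$)
$U{\left(J,t \right)} = - \frac{1}{11}$ ($U{\left(J,t \right)} = \frac{1}{\frac{16 + 5 \left(- \frac{10}{3}\right)}{4 - \frac{10}{3}} - 10} = \frac{1}{\frac{16 - \frac{50}{3}}{\frac{2}{3}} - 10} = \frac{1}{\frac{3}{2} \left(- \frac{2}{3}\right) - 10} = \frac{1}{-1 - 10} = \frac{1}{-11} = - \frac{1}{11}$)
$\left(16 - -2\right) + U{\left(-5,-6 \right)} \left(-29\right) = \left(16 - -2\right) - - \frac{29}{11} = \left(16 + 2\right) + \frac{29}{11} = 18 + \frac{29}{11} = \frac{227}{11}$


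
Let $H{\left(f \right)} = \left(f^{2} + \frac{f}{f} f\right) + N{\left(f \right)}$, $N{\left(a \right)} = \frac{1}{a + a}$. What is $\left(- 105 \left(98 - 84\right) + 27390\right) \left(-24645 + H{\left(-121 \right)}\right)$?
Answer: $- \frac{31755252960}{121} \approx -2.6244 \cdot 10^{8}$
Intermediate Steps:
$N{\left(a \right)} = \frac{1}{2 a}$
$H{\left(f \right)} = f + f^{2} + \frac{1}{2 f}$ ($H{\left(f \right)} = \left(f^{2} + \frac{f}{f} f\right) + \frac{1}{2 f} = \left(f^{2} + 1 f\right) + \frac{1}{2 f} = \left(f^{2} + f\right) + \frac{1}{2 f} = \left(f + f^{2}\right) + \frac{1}{2 f} = f + f^{2} + \frac{1}{2 f}$)
$\left(- 105 \left(98 - 84\right) + 27390\right) \left(-24645 + H{\left(-121 \right)}\right) = \left(- 105 \left(98 - 84\right) + 27390\right) \left(-24645 + \left(-121 + \left(-121\right)^{2} + \frac{1}{2 \left(-121\right)}\right)\right) = \left(\left(-105\right) 14 + 27390\right) \left(-24645 + \left(-121 + 14641 + \frac{1}{2} \left(- \frac{1}{121}\right)\right)\right) = \left(-1470 + 27390\right) \left(-24645 - - \frac{3513839}{242}\right) = 25920 \left(-24645 + \frac{3513839}{242}\right) = 25920 \left(- \frac{2450251}{242}\right) = - \frac{31755252960}{121}$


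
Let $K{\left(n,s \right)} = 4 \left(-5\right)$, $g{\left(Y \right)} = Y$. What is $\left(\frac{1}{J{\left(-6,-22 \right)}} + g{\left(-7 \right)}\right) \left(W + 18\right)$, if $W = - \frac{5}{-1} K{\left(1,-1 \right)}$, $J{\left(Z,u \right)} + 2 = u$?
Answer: $\frac{6929}{12} \approx 577.42$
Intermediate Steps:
$J{\left(Z,u \right)} = -2 + u$
$K{\left(n,s \right)} = -20$
$W = -100$ ($W = - \frac{5}{-1} \left(-20\right) = \left(-5\right) \left(-1\right) \left(-20\right) = 5 \left(-20\right) = -100$)
$\left(\frac{1}{J{\left(-6,-22 \right)}} + g{\left(-7 \right)}\right) \left(W + 18\right) = \left(\frac{1}{-2 - 22} - 7\right) \left(-100 + 18\right) = \left(\frac{1}{-24} - 7\right) \left(-82\right) = \left(- \frac{1}{24} - 7\right) \left(-82\right) = \left(- \frac{169}{24}\right) \left(-82\right) = \frac{6929}{12}$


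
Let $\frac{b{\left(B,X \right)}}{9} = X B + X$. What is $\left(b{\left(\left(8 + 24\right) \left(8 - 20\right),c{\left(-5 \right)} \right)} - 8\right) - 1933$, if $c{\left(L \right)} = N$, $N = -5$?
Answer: $15294$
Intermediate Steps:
$c{\left(L \right)} = -5$
$b{\left(B,X \right)} = 9 X + 9 B X$ ($b{\left(B,X \right)} = 9 \left(X B + X\right) = 9 \left(B X + X\right) = 9 \left(X + B X\right) = 9 X + 9 B X$)
$\left(b{\left(\left(8 + 24\right) \left(8 - 20\right),c{\left(-5 \right)} \right)} - 8\right) - 1933 = \left(9 \left(-5\right) \left(1 + \left(8 + 24\right) \left(8 - 20\right)\right) - 8\right) - 1933 = \left(9 \left(-5\right) \left(1 + 32 \left(-12\right)\right) - 8\right) - 1933 = \left(9 \left(-5\right) \left(1 - 384\right) - 8\right) - 1933 = \left(9 \left(-5\right) \left(-383\right) - 8\right) - 1933 = \left(17235 - 8\right) - 1933 = 17227 - 1933 = 15294$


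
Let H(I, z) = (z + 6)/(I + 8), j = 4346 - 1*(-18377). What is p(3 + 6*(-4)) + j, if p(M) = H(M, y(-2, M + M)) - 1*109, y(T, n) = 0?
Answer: 293976/13 ≈ 22614.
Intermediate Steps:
j = 22723 (j = 4346 + 18377 = 22723)
H(I, z) = (6 + z)/(8 + I)
p(M) = -109 + 6/(8 + M) (p(M) = (6 + 0)/(8 + M) - 1*109 = 6/(8 + M) - 109 = -109 + 6/(8 + M))
p(3 + 6*(-4)) + j = (-866 - 109*(3 + 6*(-4)))/(8 + (3 + 6*(-4))) + 22723 = (-866 - 109*(3 - 24))/(8 + (3 - 24)) + 22723 = (-866 - 109*(-21))/(8 - 21) + 22723 = (-866 + 2289)/(-13) + 22723 = -1/13*1423 + 22723 = -1423/13 + 22723 = 293976/13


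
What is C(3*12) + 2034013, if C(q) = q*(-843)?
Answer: 2003665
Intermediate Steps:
C(q) = -843*q
C(3*12) + 2034013 = -2529*12 + 2034013 = -843*36 + 2034013 = -30348 + 2034013 = 2003665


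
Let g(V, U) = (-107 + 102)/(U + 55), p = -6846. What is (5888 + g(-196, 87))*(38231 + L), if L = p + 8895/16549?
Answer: 217132523346330/1174979 ≈ 1.8480e+8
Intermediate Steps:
g(V, U) = -5/(55 + U)
L = -113285559/16549 (L = -6846 + 8895/16549 = -113285559/16549 ≈ -6845.5)
(5888 + g(-196, 87))*(38231 + L) = (5888 - 5/(55 + 87))*(38231 - 113285559/16549) = (5888 - 5/142)*(519399260/16549) = (836091/142)*(519399260/16549) = 217132523346330/1174979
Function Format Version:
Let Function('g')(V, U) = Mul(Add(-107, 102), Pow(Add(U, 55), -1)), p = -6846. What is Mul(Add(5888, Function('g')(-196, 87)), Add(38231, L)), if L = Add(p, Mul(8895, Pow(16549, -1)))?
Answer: Rational(217132523346330, 1174979) ≈ 1.8480e+8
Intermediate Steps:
Function('g')(V, U) = Mul(-5, Pow(Add(55, U), -1))
L = Rational(-113285559, 16549) (L = Add(-6846, Mul(8895, Pow(16549, -1))) = Add(-6846, Mul(8895, Rational(1, 16549))) = Add(-6846, Rational(8895, 16549)) = Rational(-113285559, 16549) ≈ -6845.5)
Mul(Add(5888, Function('g')(-196, 87)), Add(38231, L)) = Mul(Add(5888, Mul(-5, Pow(Add(55, 87), -1))), Add(38231, Rational(-113285559, 16549))) = Mul(Add(5888, Mul(-5, Pow(142, -1))), Rational(519399260, 16549)) = Mul(Add(5888, Mul(-5, Rational(1, 142))), Rational(519399260, 16549)) = Mul(Add(5888, Rational(-5, 142)), Rational(519399260, 16549)) = Mul(Rational(836091, 142), Rational(519399260, 16549)) = Rational(217132523346330, 1174979)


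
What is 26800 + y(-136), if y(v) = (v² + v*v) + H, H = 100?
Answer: 63892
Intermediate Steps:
y(v) = 100 + 2*v² (y(v) = (v² + v*v) + 100 = (v² + v²) + 100 = 2*v² + 100 = 100 + 2*v²)
26800 + y(-136) = 26800 + (100 + 2*(-136)²) = 26800 + (100 + 2*18496) = 26800 + (100 + 36992) = 26800 + 37092 = 63892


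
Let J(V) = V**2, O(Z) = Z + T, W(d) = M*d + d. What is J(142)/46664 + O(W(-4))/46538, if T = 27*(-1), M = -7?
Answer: 58640765/135728077 ≈ 0.43205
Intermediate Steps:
T = -27
W(d) = -6*d (W(d) = -7*d + d = -6*d)
O(Z) = -27 + Z (O(Z) = Z - 27 = -27 + Z)
J(142)/46664 + O(W(-4))/46538 = 142**2/46664 + (-27 - 6*(-4))/46538 = 20164*(1/46664) + (-27 + 24)*(1/46538) = 5041/11666 - 3*1/46538 = 5041/11666 - 3/46538 = 58640765/135728077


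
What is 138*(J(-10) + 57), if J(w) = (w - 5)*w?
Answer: 28566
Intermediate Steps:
J(w) = w*(-5 + w) (J(w) = (-5 + w)*w = w*(-5 + w))
138*(J(-10) + 57) = 138*(-10*(-5 - 10) + 57) = 138*(-10*(-15) + 57) = 138*(150 + 57) = 138*207 = 28566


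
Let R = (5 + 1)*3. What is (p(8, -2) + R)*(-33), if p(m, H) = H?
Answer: -528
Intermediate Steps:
R = 18 (R = 6*3 = 18)
(p(8, -2) + R)*(-33) = (-2 + 18)*(-33) = 16*(-33) = -528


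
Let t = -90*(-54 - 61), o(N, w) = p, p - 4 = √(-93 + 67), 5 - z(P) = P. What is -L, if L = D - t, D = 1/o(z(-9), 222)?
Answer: 217348/21 + I*√26/42 ≈ 10350.0 + 0.12141*I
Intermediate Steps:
z(P) = 5 - P
p = 4 + I*√26 (p = 4 + √(-93 + 67) = 4 + √(-26) = 4 + I*√26 ≈ 4.0 + 5.099*I)
o(N, w) = 4 + I*√26
D = 1/(4 + I*√26) ≈ 0.095238 - 0.12141*I
t = 10350 (t = -90*(-115) = 10350)
L = -217348/21 - I*√26/42 (L = (2/21 - I*√26/42) - 1*10350 = (2/21 - I*√26/42) - 10350 = -217348/21 - I*√26/42 ≈ -10350.0 - 0.12141*I)
-L = -(-10350*√26 + 41399*I)/(√26 - 4*I)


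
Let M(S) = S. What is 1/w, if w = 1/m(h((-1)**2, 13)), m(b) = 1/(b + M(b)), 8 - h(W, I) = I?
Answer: -1/10 ≈ -0.10000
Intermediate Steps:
h(W, I) = 8 - I
m(b) = 1/(2*b) (m(b) = 1/(b + b) = 1/(2*b))
w = -10 (w = 1/(1/(2*(8 - 1*13))) = 1/(1/(2*(8 - 13))) = 1/((1/2)/(-5)) = 1/((1/2)*(-1/5)) = 1/(-1/10) = -10)
1/w = 1/(-10) = -1/10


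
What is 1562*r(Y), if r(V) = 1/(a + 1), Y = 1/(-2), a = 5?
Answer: 781/3 ≈ 260.33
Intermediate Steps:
Y = -½ ≈ -0.50000
r(V) = ⅙ (r(V) = 1/(5 + 1) = 1/6 = ⅙)
1562*r(Y) = 1562*(⅙) = 781/3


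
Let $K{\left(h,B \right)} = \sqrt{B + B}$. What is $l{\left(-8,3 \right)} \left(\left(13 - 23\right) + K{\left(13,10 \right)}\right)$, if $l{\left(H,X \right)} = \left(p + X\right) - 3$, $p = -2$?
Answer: $20 - 4 \sqrt{5} \approx 11.056$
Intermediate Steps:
$l{\left(H,X \right)} = -5 + X$ ($l{\left(H,X \right)} = \left(-2 + X\right) - 3 = -5 + X$)
$K{\left(h,B \right)} = \sqrt{2} \sqrt{B}$ ($K{\left(h,B \right)} = \sqrt{2 B} = \sqrt{2} \sqrt{B}$)
$l{\left(-8,3 \right)} \left(\left(13 - 23\right) + K{\left(13,10 \right)}\right) = \left(-5 + 3\right) \left(\left(13 - 23\right) + \sqrt{2} \sqrt{10}\right) = - 2 \left(\left(13 - 23\right) + 2 \sqrt{5}\right) = - 2 \left(-10 + 2 \sqrt{5}\right) = 20 - 4 \sqrt{5}$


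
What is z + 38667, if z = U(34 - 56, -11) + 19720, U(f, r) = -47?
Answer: 58340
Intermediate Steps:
z = 19673 (z = -47 + 19720 = 19673)
z + 38667 = 19673 + 38667 = 58340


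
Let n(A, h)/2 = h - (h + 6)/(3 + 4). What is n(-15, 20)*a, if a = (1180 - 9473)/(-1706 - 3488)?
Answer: 945402/18179 ≈ 52.005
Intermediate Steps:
a = 8293/5194 (a = -8293/(-5194) = -8293*(-1/5194) = 8293/5194 ≈ 1.5966)
n(A, h) = -12/7 + 12*h/7 (n(A, h) = 2*(h - (h + 6)/(3 + 4)) = 2*(h - (6 + h)/7) = 2*(h - (6/7 + h/7)) = 2*(h + (-6/7 - h/7)) = 2*(-6/7 + 6*h/7) = -12/7 + 12*h/7)
n(-15, 20)*a = (-12/7 + (12/7)*20)*(8293/5194) = (-12/7 + 240/7)*(8293/5194) = (228/7)*(8293/5194) = 945402/18179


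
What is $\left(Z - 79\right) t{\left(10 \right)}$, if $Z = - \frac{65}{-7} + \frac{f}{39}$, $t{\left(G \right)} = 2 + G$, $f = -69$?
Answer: $- \frac{78060}{91} \approx -857.8$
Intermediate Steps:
$Z = \frac{684}{91}$ ($Z = - \frac{65}{-7} - \frac{69}{39} = \left(-65\right) \left(- \frac{1}{7}\right) - \frac{23}{13} = \frac{65}{7} - \frac{23}{13} = \frac{684}{91} \approx 7.5165$)
$\left(Z - 79\right) t{\left(10 \right)} = \left(\frac{684}{91} - 79\right) \left(2 + 10\right) = \left(- \frac{6505}{91}\right) 12 = - \frac{78060}{91}$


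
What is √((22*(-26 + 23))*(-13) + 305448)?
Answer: 3*√34034 ≈ 553.45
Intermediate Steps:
√((22*(-26 + 23))*(-13) + 305448) = √((22*(-3))*(-13) + 305448) = √(-66*(-13) + 305448) = √(858 + 305448) = √306306 = 3*√34034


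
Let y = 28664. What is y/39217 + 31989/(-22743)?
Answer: -200869087/297304077 ≈ -0.67564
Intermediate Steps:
y/39217 + 31989/(-22743) = 28664/39217 + 31989/(-22743) = 28664*(1/39217) + 31989*(-1/22743) = 28664/39217 - 10663/7581 = -200869087/297304077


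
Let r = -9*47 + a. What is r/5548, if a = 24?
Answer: -21/292 ≈ -0.071918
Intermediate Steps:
r = -399 (r = -9*47 + 24 = -423 + 24 = -399)
r/5548 = -399/5548 = -399*1/5548 = -21/292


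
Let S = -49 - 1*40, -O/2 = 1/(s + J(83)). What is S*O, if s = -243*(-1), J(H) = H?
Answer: 89/163 ≈ 0.54601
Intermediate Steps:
s = 243
O = -1/163 (O = -2/(243 + 83) = -2/326 = -2*1/326 = -1/163 ≈ -0.0061350)
S = -89 (S = -49 - 40 = -89)
S*O = -89*(-1/163) = 89/163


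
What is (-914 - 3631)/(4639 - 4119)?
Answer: -909/104 ≈ -8.7404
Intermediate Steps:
(-914 - 3631)/(4639 - 4119) = -4545/520 = -4545*1/520 = -909/104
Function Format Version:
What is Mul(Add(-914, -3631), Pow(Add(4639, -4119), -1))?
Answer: Rational(-909, 104) ≈ -8.7404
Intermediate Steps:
Mul(Add(-914, -3631), Pow(Add(4639, -4119), -1)) = Mul(-4545, Pow(520, -1)) = Mul(-4545, Rational(1, 520)) = Rational(-909, 104)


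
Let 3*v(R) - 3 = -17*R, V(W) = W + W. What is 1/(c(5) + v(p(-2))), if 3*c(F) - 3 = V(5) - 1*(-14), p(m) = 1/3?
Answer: 9/73 ≈ 0.12329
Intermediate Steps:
p(m) = 1/3
V(W) = 2*W
c(F) = 9 (c(F) = 1 + (2*5 - 1*(-14))/3 = 1 + (10 + 14)/3 = 1 + (1/3)*24 = 1 + 8 = 9)
v(R) = 1 - 17*R/3 (v(R) = 1 + (-17*R)/3 = 1 - 17*R/3)
1/(c(5) + v(p(-2))) = 1/(9 + (1 - 17/3*1/3)) = 1/(9 + (1 - 17/9)) = 1/(9 - 8/9) = 1/(73/9) = 9/73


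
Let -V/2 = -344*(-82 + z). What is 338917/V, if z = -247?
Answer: -7211/4816 ≈ -1.4973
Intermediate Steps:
V = -226352 (V = -(-688)*(-82 - 247) = -(-688)*(-329) = -2*113176 = -226352)
338917/V = 338917/(-226352) = 338917*(-1/226352) = -7211/4816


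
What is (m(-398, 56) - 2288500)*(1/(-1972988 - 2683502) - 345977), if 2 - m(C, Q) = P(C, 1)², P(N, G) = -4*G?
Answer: 1843442013075531867/2328245 ≈ 7.9177e+11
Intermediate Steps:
m(C, Q) = -14 (m(C, Q) = 2 - (-4*1)² = 2 - 1*(-4)² = 2 - 1*16 = 2 - 16 = -14)
(m(-398, 56) - 2288500)*(1/(-1972988 - 2683502) - 345977) = (-14 - 2288500)*(1/(-1972988 - 2683502) - 345977) = -2288514*(1/(-4656490) - 345977) = -2288514*(-1/4656490 - 345977) = -2288514*(-1611038440731/4656490) = 1843442013075531867/2328245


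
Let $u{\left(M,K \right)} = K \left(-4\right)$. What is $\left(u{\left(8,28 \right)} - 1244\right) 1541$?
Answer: $-2089596$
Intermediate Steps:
$u{\left(M,K \right)} = - 4 K$
$\left(u{\left(8,28 \right)} - 1244\right) 1541 = \left(\left(-4\right) 28 - 1244\right) 1541 = \left(-112 - 1244\right) 1541 = \left(-1356\right) 1541 = -2089596$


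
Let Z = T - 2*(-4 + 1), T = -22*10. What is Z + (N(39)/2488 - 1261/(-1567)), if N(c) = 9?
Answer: -831169473/3898696 ≈ -213.19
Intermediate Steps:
T = -220
Z = -214 (Z = -220 - 2*(-4 + 1) = -220 - 2*(-3) = -220 + 6 = -214)
Z + (N(39)/2488 - 1261/(-1567)) = -214 + (9/2488 - 1261/(-1567)) = -214 + (9*(1/2488) - 1261*(-1/1567)) = -214 + (9/2488 + 1261/1567) = -214 + 3151471/3898696 = -831169473/3898696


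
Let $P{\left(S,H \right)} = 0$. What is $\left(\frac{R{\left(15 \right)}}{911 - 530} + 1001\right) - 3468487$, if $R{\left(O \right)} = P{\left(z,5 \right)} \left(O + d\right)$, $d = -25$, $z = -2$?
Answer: $-3467486$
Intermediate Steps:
$R{\left(O \right)} = 0$ ($R{\left(O \right)} = 0 \left(O - 25\right) = 0 \left(-25 + O\right) = 0$)
$\left(\frac{R{\left(15 \right)}}{911 - 530} + 1001\right) - 3468487 = \left(\frac{0}{911 - 530} + 1001\right) - 3468487 = \left(\frac{0}{381} + 1001\right) - 3468487 = \left(0 \cdot \frac{1}{381} + 1001\right) - 3468487 = \left(0 + 1001\right) - 3468487 = 1001 - 3468487 = -3467486$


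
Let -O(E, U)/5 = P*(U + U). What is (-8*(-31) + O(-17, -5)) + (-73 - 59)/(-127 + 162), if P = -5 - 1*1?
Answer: -1952/35 ≈ -55.771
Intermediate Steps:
P = -6 (P = -5 - 1 = -6)
O(E, U) = 60*U (O(E, U) = -(-30)*(U + U) = -(-30)*2*U = -(-60)*U = 60*U)
(-8*(-31) + O(-17, -5)) + (-73 - 59)/(-127 + 162) = (-8*(-31) + 60*(-5)) + (-73 - 59)/(-127 + 162) = (248 - 300) - 132/35 = -52 - 132*1/35 = -52 - 132/35 = -1952/35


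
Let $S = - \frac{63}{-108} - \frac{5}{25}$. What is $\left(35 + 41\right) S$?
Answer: $\frac{437}{15} \approx 29.133$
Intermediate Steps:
$S = \frac{23}{60}$ ($S = \left(-63\right) \left(- \frac{1}{108}\right) - \frac{1}{5} = \frac{7}{12} - \frac{1}{5} = \frac{23}{60} \approx 0.38333$)
$\left(35 + 41\right) S = \left(35 + 41\right) \frac{23}{60} = 76 \cdot \frac{23}{60} = \frac{437}{15}$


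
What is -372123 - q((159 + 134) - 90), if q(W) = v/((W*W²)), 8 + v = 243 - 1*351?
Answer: -107343716945/288463 ≈ -3.7212e+5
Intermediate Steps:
v = -116 (v = -8 + (243 - 1*351) = -8 + (243 - 351) = -8 - 108 = -116)
q(W) = -116/W³
-372123 - q((159 + 134) - 90) = -372123 - (-116)/((159 + 134) - 90)³ = -372123 - (-116)/(293 - 90)³ = -372123 - (-116)/203³ = -372123 - (-116)/8365427 = -372123 - 1*(-4/288463) = -372123 + 4/288463 = -107343716945/288463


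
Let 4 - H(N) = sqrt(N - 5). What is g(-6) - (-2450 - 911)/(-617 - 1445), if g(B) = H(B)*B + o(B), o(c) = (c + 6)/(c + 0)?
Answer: -52849/2062 + 6*I*sqrt(11) ≈ -25.63 + 19.9*I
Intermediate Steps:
o(c) = (6 + c)/c
H(N) = 4 - sqrt(-5 + N) (H(N) = 4 - sqrt(N - 5) = 4 - sqrt(-5 + N))
g(B) = B*(4 - sqrt(-5 + B)) + (6 + B)/B (g(B) = (4 - sqrt(-5 + B))*B + (6 + B)/B = B*(4 - sqrt(-5 + B)) + (6 + B)/B)
g(-6) - (-2450 - 911)/(-617 - 1445) = (6 - 6 + (-6)**2*(4 - sqrt(-5 - 6)))/(-6) - (-2450 - 911)/(-617 - 1445) = -(6 - 6 + 36*(4 - sqrt(-11)))/6 - (-3361)/(-2062) = -(6 - 6 + 36*(4 - I*sqrt(11)))/6 - (-3361)*(-1)/2062 = -(6 - 6 + 36*(4 - I*sqrt(11)))/6 - 1*3361/2062 = -(6 - 6 + (144 - 36*I*sqrt(11)))/6 - 3361/2062 = -(144 - 36*I*sqrt(11))/6 - 3361/2062 = (-24 + 6*I*sqrt(11)) - 3361/2062 = -52849/2062 + 6*I*sqrt(11)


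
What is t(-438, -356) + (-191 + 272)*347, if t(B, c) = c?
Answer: 27751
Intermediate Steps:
t(-438, -356) + (-191 + 272)*347 = -356 + (-191 + 272)*347 = -356 + 81*347 = -356 + 28107 = 27751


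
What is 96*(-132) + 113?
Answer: -12559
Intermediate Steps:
96*(-132) + 113 = -12672 + 113 = -12559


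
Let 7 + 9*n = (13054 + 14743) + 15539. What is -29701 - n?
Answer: -103546/3 ≈ -34515.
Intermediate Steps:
n = 14443/3 (n = -7/9 + ((13054 + 14743) + 15539)/9 = -7/9 + (27797 + 15539)/9 = -7/9 + (⅑)*43336 = -7/9 + 43336/9 = 14443/3 ≈ 4814.3)
-29701 - n = -29701 - 1*14443/3 = -29701 - 14443/3 = -103546/3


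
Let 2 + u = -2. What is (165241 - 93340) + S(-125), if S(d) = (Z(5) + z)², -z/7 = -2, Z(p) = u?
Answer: 72001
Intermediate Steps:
u = -4 (u = -2 - 2 = -4)
Z(p) = -4
z = 14 (z = -7*(-2) = 14)
S(d) = 100 (S(d) = (-4 + 14)² = 10² = 100)
(165241 - 93340) + S(-125) = (165241 - 93340) + 100 = 71901 + 100 = 72001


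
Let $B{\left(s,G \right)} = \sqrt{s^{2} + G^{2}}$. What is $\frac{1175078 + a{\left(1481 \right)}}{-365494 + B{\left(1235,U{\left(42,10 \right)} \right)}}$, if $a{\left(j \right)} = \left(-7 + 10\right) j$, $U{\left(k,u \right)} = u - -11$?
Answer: $- \frac{30793417741}{9541738455} - \frac{168503 \sqrt{1525666}}{19083476910} \approx -3.2381$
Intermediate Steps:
$U{\left(k,u \right)} = 11 + u$ ($U{\left(k,u \right)} = u + 11 = 11 + u$)
$B{\left(s,G \right)} = \sqrt{G^{2} + s^{2}}$
$a{\left(j \right)} = 3 j$
$\frac{1175078 + a{\left(1481 \right)}}{-365494 + B{\left(1235,U{\left(42,10 \right)} \right)}} = \frac{1175078 + 3 \cdot 1481}{-365494 + \sqrt{\left(11 + 10\right)^{2} + 1235^{2}}} = \frac{1175078 + 4443}{-365494 + \sqrt{21^{2} + 1525225}} = \frac{1179521}{-365494 + \sqrt{441 + 1525225}} = \frac{1179521}{-365494 + \sqrt{1525666}}$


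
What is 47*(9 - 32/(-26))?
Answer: 6251/13 ≈ 480.85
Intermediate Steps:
47*(9 - 32/(-26)) = 47*(9 - 32*(-1/26)) = 47*(9 + 16/13) = 47*(133/13) = 6251/13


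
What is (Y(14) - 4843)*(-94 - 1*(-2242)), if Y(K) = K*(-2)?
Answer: -10462908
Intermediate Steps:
Y(K) = -2*K
(Y(14) - 4843)*(-94 - 1*(-2242)) = (-2*14 - 4843)*(-94 - 1*(-2242)) = (-28 - 4843)*(-94 + 2242) = -4871*2148 = -10462908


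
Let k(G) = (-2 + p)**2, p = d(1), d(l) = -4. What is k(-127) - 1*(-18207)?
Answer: 18243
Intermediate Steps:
p = -4
k(G) = 36 (k(G) = (-2 - 4)**2 = (-6)**2 = 36)
k(-127) - 1*(-18207) = 36 - 1*(-18207) = 36 + 18207 = 18243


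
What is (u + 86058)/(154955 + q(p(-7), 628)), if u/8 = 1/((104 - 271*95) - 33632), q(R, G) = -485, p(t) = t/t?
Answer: 134234627/240944745 ≈ 0.55712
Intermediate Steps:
p(t) = 1
u = -8/59273 (u = 8/((104 - 271*95) - 33632) = 8/((104 - 25745) - 33632) = 8/(-25641 - 33632) = 8/(-59273) = 8*(-1/59273) = -8/59273 ≈ -0.00013497)
(u + 86058)/(154955 + q(p(-7), 628)) = (-8/59273 + 86058)/(154955 - 485) = (5100915826/59273)/154470 = (5100915826/59273)*(1/154470) = 134234627/240944745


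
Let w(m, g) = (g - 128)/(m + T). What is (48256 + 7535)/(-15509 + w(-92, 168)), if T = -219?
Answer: -17351001/4823339 ≈ -3.5973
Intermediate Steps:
w(m, g) = (-128 + g)/(-219 + m) (w(m, g) = (g - 128)/(m - 219) = (-128 + g)/(-219 + m))
(48256 + 7535)/(-15509 + w(-92, 168)) = (48256 + 7535)/(-15509 + (-128 + 168)/(-219 - 92)) = 55791/(-15509 + 40/(-311)) = 55791/(-15509 - 1/311*40) = 55791/(-15509 - 40/311) = 55791/(-4823339/311) = 55791*(-311/4823339) = -17351001/4823339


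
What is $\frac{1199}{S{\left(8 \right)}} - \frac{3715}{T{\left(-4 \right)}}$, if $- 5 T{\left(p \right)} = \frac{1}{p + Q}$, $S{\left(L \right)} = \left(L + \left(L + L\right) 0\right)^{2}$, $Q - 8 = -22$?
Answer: $- \frac{21397201}{64} \approx -3.3433 \cdot 10^{5}$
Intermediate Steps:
$Q = -14$ ($Q = 8 - 22 = -14$)
$S{\left(L \right)} = L^{2}$ ($S{\left(L \right)} = \left(L + 2 L 0\right)^{2} = \left(L + 0\right)^{2} = L^{2}$)
$T{\left(p \right)} = - \frac{1}{5 \left(-14 + p\right)}$ ($T{\left(p \right)} = - \frac{1}{5 \left(p - 14\right)} = - \frac{1}{5 \left(-14 + p\right)}$)
$\frac{1199}{S{\left(8 \right)}} - \frac{3715}{T{\left(-4 \right)}} = \frac{1199}{8^{2}} - \frac{3715}{\left(-1\right) \frac{1}{-70 + 5 \left(-4\right)}} = \frac{1199}{64} - \frac{3715}{\left(-1\right) \frac{1}{-70 - 20}} = 1199 \cdot \frac{1}{64} - \frac{3715}{\left(-1\right) \frac{1}{-90}} = \frac{1199}{64} - \frac{3715}{\left(-1\right) \left(- \frac{1}{90}\right)} = \frac{1199}{64} - 3715 \frac{1}{\frac{1}{90}} = \frac{1199}{64} - 334350 = - \frac{21397201}{64}$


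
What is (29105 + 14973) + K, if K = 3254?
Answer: 47332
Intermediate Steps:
(29105 + 14973) + K = (29105 + 14973) + 3254 = 44078 + 3254 = 47332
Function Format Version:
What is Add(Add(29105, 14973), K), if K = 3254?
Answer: 47332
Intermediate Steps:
Add(Add(29105, 14973), K) = Add(Add(29105, 14973), 3254) = Add(44078, 3254) = 47332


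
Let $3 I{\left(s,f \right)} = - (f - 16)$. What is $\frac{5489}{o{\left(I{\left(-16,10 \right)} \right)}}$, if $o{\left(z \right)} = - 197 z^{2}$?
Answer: $- \frac{5489}{788} \approx -6.9657$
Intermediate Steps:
$I{\left(s,f \right)} = \frac{16}{3} - \frac{f}{3}$ ($I{\left(s,f \right)} = \frac{\left(-1\right) \left(f - 16\right)}{3} = \frac{\left(-1\right) \left(-16 + f\right)}{3} = \frac{16 - f}{3} = \frac{16}{3} - \frac{f}{3}$)
$\frac{5489}{o{\left(I{\left(-16,10 \right)} \right)}} = \frac{5489}{\left(-197\right) \left(\frac{16}{3} - \frac{10}{3}\right)^{2}} = \frac{5489}{\left(-197\right) 2^{2}} = \frac{5489}{\left(-197\right) 4} = \frac{5489}{-788} = 5489 \left(- \frac{1}{788}\right) = - \frac{5489}{788}$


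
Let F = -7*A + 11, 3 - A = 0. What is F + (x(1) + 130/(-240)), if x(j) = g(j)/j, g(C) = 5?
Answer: -133/24 ≈ -5.5417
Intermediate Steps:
A = 3 (A = 3 - 1*0 = 3 + 0 = 3)
F = -10 (F = -7*3 + 11 = -21 + 11 = -10)
x(j) = 5/j
F + (x(1) + 130/(-240)) = -10 + (5/1 + 130/(-240)) = -10 + (5*1 + 130*(-1/240)) = -10 + (5 - 13/24) = -10 + 107/24 = -133/24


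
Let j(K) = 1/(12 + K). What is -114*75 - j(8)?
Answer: -171001/20 ≈ -8550.0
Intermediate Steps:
-114*75 - j(8) = -114*75 - 1/(12 + 8) = -8550 - 1/20 = -171001/20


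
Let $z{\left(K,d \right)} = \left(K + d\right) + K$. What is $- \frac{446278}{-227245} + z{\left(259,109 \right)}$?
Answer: $\frac{142928893}{227245} \approx 628.96$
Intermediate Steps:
$z{\left(K,d \right)} = d + 2 K$
$- \frac{446278}{-227245} + z{\left(259,109 \right)} = - \frac{446278}{-227245} + \left(109 + 2 \cdot 259\right) = \left(-446278\right) \left(- \frac{1}{227245}\right) + \left(109 + 518\right) = \frac{446278}{227245} + 627 = \frac{142928893}{227245}$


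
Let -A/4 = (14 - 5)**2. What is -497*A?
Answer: 161028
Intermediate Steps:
A = -324 (A = -4*(14 - 5)**2 = -4*9**2 = -4*81 = -324)
-497*A = -497*(-324) = 161028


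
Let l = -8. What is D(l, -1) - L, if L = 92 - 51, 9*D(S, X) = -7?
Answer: -376/9 ≈ -41.778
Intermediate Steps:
D(S, X) = -7/9 (D(S, X) = (⅑)*(-7) = -7/9)
L = 41
D(l, -1) - L = -7/9 - 1*41 = -7/9 - 41 = -376/9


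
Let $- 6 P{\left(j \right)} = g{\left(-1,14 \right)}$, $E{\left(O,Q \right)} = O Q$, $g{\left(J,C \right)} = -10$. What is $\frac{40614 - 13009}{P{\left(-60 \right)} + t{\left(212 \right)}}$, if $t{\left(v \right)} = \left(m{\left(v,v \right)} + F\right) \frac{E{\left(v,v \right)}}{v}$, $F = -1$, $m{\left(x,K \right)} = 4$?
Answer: $\frac{82815}{1913} \approx 43.291$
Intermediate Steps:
$P{\left(j \right)} = \frac{5}{3}$ ($P{\left(j \right)} = \left(- \frac{1}{6}\right) \left(-10\right) = \frac{5}{3}$)
$t{\left(v \right)} = 3 v$ ($t{\left(v \right)} = \left(4 - 1\right) \frac{v v}{v} = 3 \frac{v^{2}}{v} = 3 v$)
$\frac{40614 - 13009}{P{\left(-60 \right)} + t{\left(212 \right)}} = \frac{40614 - 13009}{\frac{5}{3} + 3 \cdot 212} = \frac{27605}{\frac{5}{3} + 636} = \frac{27605}{\frac{1913}{3}} = 27605 \cdot \frac{3}{1913} = \frac{82815}{1913}$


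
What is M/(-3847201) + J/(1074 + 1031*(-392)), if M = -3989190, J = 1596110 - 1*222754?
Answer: -1837810924868/775361042339 ≈ -2.3703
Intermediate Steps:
J = 1373356 (J = 1596110 - 222754 = 1373356)
M/(-3847201) + J/(1074 + 1031*(-392)) = -3989190/(-3847201) + 1373356/(1074 + 1031*(-392)) = -3989190*(-1/3847201) + 1373356/(1074 - 404152) = 3989190/3847201 + 1373356/(-403078) = 3989190/3847201 + 1373356*(-1/403078) = 3989190/3847201 - 686678/201539 = -1837810924868/775361042339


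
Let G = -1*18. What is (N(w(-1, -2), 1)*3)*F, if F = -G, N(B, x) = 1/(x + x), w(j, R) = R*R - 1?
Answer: 27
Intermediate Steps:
G = -18
w(j, R) = -1 + R² (w(j, R) = R² - 1 = -1 + R²)
N(B, x) = 1/(2*x)
F = 18 (F = -1*(-18) = 18)
(N(w(-1, -2), 1)*3)*F = (((½)/1)*3)*18 = (((½)*1)*3)*18 = ((½)*3)*18 = (3/2)*18 = 27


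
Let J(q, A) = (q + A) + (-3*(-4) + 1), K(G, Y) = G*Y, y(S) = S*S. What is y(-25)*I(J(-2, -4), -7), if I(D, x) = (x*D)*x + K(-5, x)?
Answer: 236250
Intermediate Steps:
y(S) = S²
J(q, A) = 13 + A + q (J(q, A) = (A + q) + (12 + 1) = (A + q) + 13 = 13 + A + q)
I(D, x) = -5*x + D*x² (I(D, x) = (x*D)*x - 5*x = (D*x)*x - 5*x = D*x² - 5*x = -5*x + D*x²)
y(-25)*I(J(-2, -4), -7) = (-25)²*(-7*(-5 + (13 - 4 - 2)*(-7))) = 625*(-7*(-5 + 7*(-7))) = 625*(-7*(-5 - 49)) = 625*(-7*(-54)) = 625*378 = 236250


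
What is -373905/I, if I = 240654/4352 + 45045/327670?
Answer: -1269514162560/188216981 ≈ -6745.0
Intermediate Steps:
I = 564650943/10185856 (I = 240654*(1/4352) + 45045*(1/327670) = 120327/2176 + 1287/9362 = 564650943/10185856 ≈ 55.435)
-373905/I = -373905/564650943/10185856 = -373905*10185856/564650943 = -1269514162560/188216981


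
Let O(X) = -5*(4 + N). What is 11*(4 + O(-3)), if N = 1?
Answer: -231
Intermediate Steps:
O(X) = -25 (O(X) = -5*(4 + 1) = -5*5 = -25)
11*(4 + O(-3)) = 11*(4 - 25) = 11*(-21) = -231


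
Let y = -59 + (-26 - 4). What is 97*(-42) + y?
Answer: -4163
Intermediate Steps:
y = -89 (y = -59 - 30 = -89)
97*(-42) + y = 97*(-42) - 89 = -4074 - 89 = -4163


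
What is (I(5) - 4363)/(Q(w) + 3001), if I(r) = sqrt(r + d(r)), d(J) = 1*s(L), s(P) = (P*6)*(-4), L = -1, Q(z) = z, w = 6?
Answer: -4363/3007 + sqrt(29)/3007 ≈ -1.4492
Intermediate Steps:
s(P) = -24*P (s(P) = (6*P)*(-4) = -24*P)
d(J) = 24 (d(J) = 1*(-24*(-1)) = 1*24 = 24)
I(r) = sqrt(24 + r) (I(r) = sqrt(r + 24) = sqrt(24 + r))
(I(5) - 4363)/(Q(w) + 3001) = (sqrt(24 + 5) - 4363)/(6 + 3001) = (sqrt(29) - 4363)/3007 = (-4363 + sqrt(29))*(1/3007) = -4363/3007 + sqrt(29)/3007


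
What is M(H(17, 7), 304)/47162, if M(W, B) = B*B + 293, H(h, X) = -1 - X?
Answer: 92709/47162 ≈ 1.9658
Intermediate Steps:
M(W, B) = 293 + B**2 (M(W, B) = B**2 + 293 = 293 + B**2)
M(H(17, 7), 304)/47162 = (293 + 304**2)/47162 = (293 + 92416)*(1/47162) = 92709*(1/47162) = 92709/47162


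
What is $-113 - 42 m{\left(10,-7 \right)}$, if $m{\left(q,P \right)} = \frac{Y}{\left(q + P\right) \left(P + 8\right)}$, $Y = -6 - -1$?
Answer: $-43$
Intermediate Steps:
$Y = -5$ ($Y = -6 + 1 = -5$)
$m{\left(q,P \right)} = - \frac{5}{\left(8 + P\right) \left(P + q\right)}$ ($m{\left(q,P \right)} = - \frac{5}{\left(q + P\right) \left(P + 8\right)} = - \frac{5}{\left(P + q\right) \left(8 + P\right)} = - \frac{5}{\left(8 + P\right) \left(P + q\right)}$)
$-113 - 42 m{\left(10,-7 \right)} = -113 - 42 \left(- \frac{5}{\left(-7\right)^{2} + 8 \left(-7\right) + 8 \cdot 10 - 70}\right) = -113 - 42 \left(- \frac{5}{49 - 56 + 80 - 70}\right) = -113 - 42 \left(- \frac{5}{3}\right) = -113 - 42 \left(\left(-5\right) \frac{1}{3}\right) = -113 - -70 = -113 + 70 = -43$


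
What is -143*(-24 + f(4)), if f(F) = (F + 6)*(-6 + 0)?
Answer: 12012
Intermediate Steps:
f(F) = -36 - 6*F (f(F) = (6 + F)*(-6) = -36 - 6*F)
-143*(-24 + f(4)) = -143*(-24 + (-36 - 6*4)) = -143*(-24 + (-36 - 24)) = -143*(-24 - 60) = -143*(-84) = 12012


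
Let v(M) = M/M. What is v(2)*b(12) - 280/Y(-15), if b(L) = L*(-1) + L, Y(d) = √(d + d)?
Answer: 28*I*√30/3 ≈ 51.121*I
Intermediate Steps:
Y(d) = √2*√d (Y(d) = √(2*d) = √2*√d)
v(M) = 1
b(L) = 0 (b(L) = -L + L = 0)
v(2)*b(12) - 280/Y(-15) = 1*0 - 280*(-I*√30/30) = 0 - 280*(-I*√30/30) = 0 - (-28)*I*√30/3 = 0 + 28*I*√30/3 = 28*I*√30/3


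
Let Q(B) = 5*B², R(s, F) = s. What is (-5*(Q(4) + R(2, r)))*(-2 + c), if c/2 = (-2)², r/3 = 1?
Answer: -2460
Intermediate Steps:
r = 3 (r = 3*1 = 3)
c = 8 (c = 2*(-2)² = 2*4 = 8)
(-5*(Q(4) + R(2, r)))*(-2 + c) = (-5*(5*4² + 2))*(-2 + 8) = -5*(5*16 + 2)*6 = -5*(80 + 2)*6 = -5*82*6 = -410*6 = -2460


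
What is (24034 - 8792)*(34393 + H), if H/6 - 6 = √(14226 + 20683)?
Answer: 524766818 + 91452*√34909 ≈ 5.4185e+8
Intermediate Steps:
H = 36 + 6*√34909 (H = 36 + 6*√(14226 + 20683) = 36 + 6*√34909 ≈ 1157.0)
(24034 - 8792)*(34393 + H) = (24034 - 8792)*(34393 + (36 + 6*√34909)) = 15242*(34429 + 6*√34909) = 524766818 + 91452*√34909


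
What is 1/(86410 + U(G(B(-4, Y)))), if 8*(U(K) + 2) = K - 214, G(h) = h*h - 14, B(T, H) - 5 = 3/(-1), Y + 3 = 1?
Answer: 1/86380 ≈ 1.1577e-5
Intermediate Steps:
Y = -2 (Y = -3 + 1 = -2)
B(T, H) = 2 (B(T, H) = 5 + 3/(-1) = 5 + 3*(-1) = 5 - 3 = 2)
G(h) = -14 + h² (G(h) = h² - 14 = -14 + h²)
U(K) = -115/4 + K/8 (U(K) = -2 + (K - 214)/8 = -2 + (-214 + K)/8 = -2 + (-107/4 + K/8) = -115/4 + K/8)
1/(86410 + U(G(B(-4, Y)))) = 1/(86410 + (-115/4 + (-14 + 2²)/8)) = 1/(86410 + (-115/4 + (-14 + 4)/8)) = 1/(86410 + (-115/4 + (⅛)*(-10))) = 1/(86410 + (-115/4 - 5/4)) = 1/(86410 - 30) = 1/86380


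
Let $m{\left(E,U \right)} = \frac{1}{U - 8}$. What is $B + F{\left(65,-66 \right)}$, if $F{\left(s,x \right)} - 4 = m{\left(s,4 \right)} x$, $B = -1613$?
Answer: $- \frac{3185}{2} \approx -1592.5$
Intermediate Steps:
$m{\left(E,U \right)} = \frac{1}{-8 + U}$
$F{\left(s,x \right)} = 4 - \frac{x}{4}$ ($F{\left(s,x \right)} = 4 + \frac{x}{-8 + 4} = 4 + \frac{x}{-4} = 4 - \frac{x}{4}$)
$B + F{\left(65,-66 \right)} = -1613 + \left(4 - - \frac{33}{2}\right) = -1613 + \left(4 + \frac{33}{2}\right) = -1613 + \frac{41}{2} = - \frac{3185}{2}$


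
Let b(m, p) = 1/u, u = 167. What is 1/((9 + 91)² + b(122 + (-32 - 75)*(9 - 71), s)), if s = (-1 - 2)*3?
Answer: 167/1670001 ≈ 0.00010000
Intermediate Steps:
s = -9 (s = -3*3 = -9)
b(m, p) = 1/167
1/((9 + 91)² + b(122 + (-32 - 75)*(9 - 71), s)) = 1/((9 + 91)² + 1/167) = 1/(100² + 1/167) = 1/(10000 + 1/167) = 1/(1670001/167) = 167/1670001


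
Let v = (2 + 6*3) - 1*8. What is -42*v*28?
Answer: -14112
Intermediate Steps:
v = 12 (v = (2 + 18) - 8 = 20 - 8 = 12)
-42*v*28 = -42*12*28 = -504*28 = -14112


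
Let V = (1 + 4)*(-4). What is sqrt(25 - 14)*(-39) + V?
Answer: -20 - 39*sqrt(11) ≈ -149.35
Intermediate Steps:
V = -20 (V = 5*(-4) = -20)
sqrt(25 - 14)*(-39) + V = sqrt(25 - 14)*(-39) - 20 = sqrt(11)*(-39) - 20 = -39*sqrt(11) - 20 = -20 - 39*sqrt(11)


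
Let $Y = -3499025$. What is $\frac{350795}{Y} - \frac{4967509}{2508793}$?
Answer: $- \frac{214841296696}{103274463845} \approx -2.0803$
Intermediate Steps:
$\frac{350795}{Y} - \frac{4967509}{2508793} = \frac{350795}{-3499025} - \frac{4967509}{2508793} = 350795 \left(- \frac{1}{3499025}\right) - \frac{4967509}{2508793} = - \frac{4127}{41165} - \frac{4967509}{2508793} = - \frac{214841296696}{103274463845}$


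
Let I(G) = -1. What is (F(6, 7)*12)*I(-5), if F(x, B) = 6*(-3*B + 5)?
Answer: 1152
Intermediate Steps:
F(x, B) = 30 - 18*B (F(x, B) = 6*(5 - 3*B) = 30 - 18*B)
(F(6, 7)*12)*I(-5) = ((30 - 18*7)*12)*(-1) = ((30 - 126)*12)*(-1) = -96*12*(-1) = -1152*(-1) = 1152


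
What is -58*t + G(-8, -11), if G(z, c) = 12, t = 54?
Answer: -3120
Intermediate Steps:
-58*t + G(-8, -11) = -58*54 + 12 = -3132 + 12 = -3120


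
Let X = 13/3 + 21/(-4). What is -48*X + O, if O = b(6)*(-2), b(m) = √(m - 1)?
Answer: 44 - 2*√5 ≈ 39.528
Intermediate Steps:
b(m) = √(-1 + m)
X = -11/12 (X = 13*(⅓) + 21*(-¼) = 13/3 - 21/4 = -11/12 ≈ -0.91667)
O = -2*√5 (O = √(-1 + 6)*(-2) = √5*(-2) = -2*√5 ≈ -4.4721)
-48*X + O = -48*(-11/12) - 2*√5 = 44 - 2*√5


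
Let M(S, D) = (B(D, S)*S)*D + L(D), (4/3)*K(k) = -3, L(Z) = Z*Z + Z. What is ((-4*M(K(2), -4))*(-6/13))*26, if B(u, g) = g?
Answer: -396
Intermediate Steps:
L(Z) = Z + Z² (L(Z) = Z² + Z = Z + Z²)
K(k) = -9/4 (K(k) = (¾)*(-3) = -9/4)
M(S, D) = D*S² + D*(1 + D) (M(S, D) = (S*S)*D + D*(1 + D) = S²*D + D*(1 + D) = D*S² + D*(1 + D))
((-4*M(K(2), -4))*(-6/13))*26 = ((-(-16)*(1 - 4 + (-9/4)²))*(-6/13))*26 = ((-(-16)*(1 - 4 + 81/16))*(-6*1/13))*26 = (-(-16)*33/16*(-6/13))*26 = (-4*(-33/4)*(-6/13))*26 = (33*(-6/13))*26 = -198/13*26 = -396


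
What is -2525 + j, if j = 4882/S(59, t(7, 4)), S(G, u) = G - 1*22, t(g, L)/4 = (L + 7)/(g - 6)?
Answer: -88543/37 ≈ -2393.1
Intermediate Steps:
t(g, L) = 4*(7 + L)/(-6 + g) (t(g, L) = 4*((L + 7)/(g - 6)) = 4*((7 + L)/(-6 + g)) = 4*(7 + L)/(-6 + g))
S(G, u) = -22 + G (S(G, u) = G - 22 = -22 + G)
j = 4882/37 (j = 4882/(-22 + 59) = 4882/37 ≈ 131.95)
-2525 + j = -2525 + 4882/37 = -88543/37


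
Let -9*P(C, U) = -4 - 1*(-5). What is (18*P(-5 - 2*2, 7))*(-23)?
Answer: 46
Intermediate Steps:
P(C, U) = -1/9 (P(C, U) = -(-4 - 1*(-5))/9 = -(-4 + 5)/9 = -1/9*1 = -1/9)
(18*P(-5 - 2*2, 7))*(-23) = (18*(-1/9))*(-23) = -2*(-23) = 46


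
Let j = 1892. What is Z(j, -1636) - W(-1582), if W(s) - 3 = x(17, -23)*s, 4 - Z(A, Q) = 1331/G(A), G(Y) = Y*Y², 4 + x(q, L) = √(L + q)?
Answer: -32194610497/5088448 + 1582*I*√6 ≈ -6327.0 + 3875.1*I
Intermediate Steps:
x(q, L) = -4 + √(L + q)
G(Y) = Y³
Z(A, Q) = 4 - 1331/A³ (Z(A, Q) = 4 - 1331/(A³) = 4 - 1331/A³)
W(s) = 3 + s*(-4 + I*√6) (W(s) = 3 + (-4 + √(-23 + 17))*s = 3 + (-4 + √(-6))*s = 3 + (-4 + I*√6)*s = 3 + s*(-4 + I*√6))
Z(j, -1636) - W(-1582) = (4 - 1331/1892³) - (3 - 1*(-1582)*(4 - I*√6)) = (4 - 1331*1/6772724288) - (3 + (6328 - 1582*I*√6)) = (4 - 1/5088448) - (6331 - 1582*I*√6) = 20353791/5088448 + (-6331 + 1582*I*√6) = -32194610497/5088448 + 1582*I*√6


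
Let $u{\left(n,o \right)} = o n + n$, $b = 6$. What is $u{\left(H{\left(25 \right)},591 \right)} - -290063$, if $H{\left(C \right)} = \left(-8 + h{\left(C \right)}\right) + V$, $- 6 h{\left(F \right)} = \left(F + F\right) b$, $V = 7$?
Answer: $259871$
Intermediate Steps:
$h{\left(F \right)} = - 2 F$ ($h{\left(F \right)} = - \frac{\left(F + F\right) 6}{6} = - \frac{2 F 6}{6} = - \frac{12 F}{6} = - 2 F$)
$H{\left(C \right)} = -1 - 2 C$ ($H{\left(C \right)} = \left(-8 - 2 C\right) + 7 = -1 - 2 C$)
$u{\left(n,o \right)} = n + n o$ ($u{\left(n,o \right)} = n o + n = n + n o$)
$u{\left(H{\left(25 \right)},591 \right)} - -290063 = \left(-1 - 50\right) \left(1 + 591\right) - -290063 = \left(-1 - 50\right) 592 + 290063 = \left(-51\right) 592 + 290063 = -30192 + 290063 = 259871$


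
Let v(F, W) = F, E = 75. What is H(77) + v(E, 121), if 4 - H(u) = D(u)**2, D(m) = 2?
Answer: 75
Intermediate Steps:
H(u) = 0 (H(u) = 4 - 1*2**2 = 4 - 1*4 = 4 - 4 = 0)
H(77) + v(E, 121) = 0 + 75 = 75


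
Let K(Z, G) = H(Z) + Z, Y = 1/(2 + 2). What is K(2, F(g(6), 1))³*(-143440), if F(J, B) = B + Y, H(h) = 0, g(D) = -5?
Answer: -1147520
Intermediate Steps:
Y = ¼ (Y = 1/4 = ¼ ≈ 0.25000)
F(J, B) = ¼ + B (F(J, B) = B + ¼ = ¼ + B)
K(Z, G) = Z (K(Z, G) = 0 + Z = Z)
K(2, F(g(6), 1))³*(-143440) = 2³*(-143440) = 8*(-143440) = -1147520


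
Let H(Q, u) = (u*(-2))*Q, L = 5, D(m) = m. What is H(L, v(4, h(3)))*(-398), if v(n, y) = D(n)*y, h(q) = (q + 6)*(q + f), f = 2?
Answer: 716400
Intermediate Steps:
h(q) = (2 + q)*(6 + q) (h(q) = (q + 6)*(q + 2) = (6 + q)*(2 + q) = (2 + q)*(6 + q))
v(n, y) = n*y
H(Q, u) = -2*Q*u (H(Q, u) = (-2*u)*Q = -2*Q*u)
H(L, v(4, h(3)))*(-398) = -2*5*4*(12 + 3² + 8*3)*(-398) = -2*5*4*(12 + 9 + 24)*(-398) = -2*5*4*45*(-398) = -2*5*180*(-398) = -1800*(-398) = 716400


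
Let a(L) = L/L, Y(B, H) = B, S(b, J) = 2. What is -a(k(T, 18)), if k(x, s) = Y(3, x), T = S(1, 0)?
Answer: -1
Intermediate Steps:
T = 2
k(x, s) = 3
a(L) = 1
-a(k(T, 18)) = -1*1 = -1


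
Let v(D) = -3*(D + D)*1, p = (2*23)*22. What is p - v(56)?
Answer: 1348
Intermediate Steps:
p = 1012 (p = 46*22 = 1012)
v(D) = -6*D (v(D) = -6*D*1 = -6*D)
p - v(56) = 1012 - (-6)*56 = 1012 - 1*(-336) = 1012 + 336 = 1348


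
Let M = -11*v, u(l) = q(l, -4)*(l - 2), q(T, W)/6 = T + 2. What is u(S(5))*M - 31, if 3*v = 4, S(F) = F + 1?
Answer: -2847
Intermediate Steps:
S(F) = 1 + F
q(T, W) = 12 + 6*T (q(T, W) = 6*(T + 2) = 6*(2 + T) = 12 + 6*T)
v = 4/3 (v = (1/3)*4 = 4/3 ≈ 1.3333)
u(l) = (-2 + l)*(12 + 6*l) (u(l) = (12 + 6*l)*(l - 2) = (12 + 6*l)*(-2 + l) = (-2 + l)*(12 + 6*l))
M = -44/3 (M = -11*4/3 = -44/3 ≈ -14.667)
u(S(5))*M - 31 = (-24 + 6*(1 + 5)**2)*(-44/3) - 31 = (-24 + 6*6**2)*(-44/3) - 31 = (-24 + 6*36)*(-44/3) - 31 = (-24 + 216)*(-44/3) - 31 = 192*(-44/3) - 31 = -2816 - 31 = -2847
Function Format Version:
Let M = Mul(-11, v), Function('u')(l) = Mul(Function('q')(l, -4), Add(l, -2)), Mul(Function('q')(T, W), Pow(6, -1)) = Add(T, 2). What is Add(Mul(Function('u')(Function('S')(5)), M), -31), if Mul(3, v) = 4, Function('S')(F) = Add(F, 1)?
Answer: -2847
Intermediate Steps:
Function('S')(F) = Add(1, F)
Function('q')(T, W) = Add(12, Mul(6, T)) (Function('q')(T, W) = Mul(6, Add(T, 2)) = Mul(6, Add(2, T)) = Add(12, Mul(6, T)))
v = Rational(4, 3) (v = Mul(Rational(1, 3), 4) = Rational(4, 3) ≈ 1.3333)
Function('u')(l) = Mul(Add(-2, l), Add(12, Mul(6, l))) (Function('u')(l) = Mul(Add(12, Mul(6, l)), Add(l, -2)) = Mul(Add(12, Mul(6, l)), Add(-2, l)) = Mul(Add(-2, l), Add(12, Mul(6, l))))
M = Rational(-44, 3) (M = Mul(-11, Rational(4, 3)) = Rational(-44, 3) ≈ -14.667)
Add(Mul(Function('u')(Function('S')(5)), M), -31) = Add(Mul(Add(-24, Mul(6, Pow(Add(1, 5), 2))), Rational(-44, 3)), -31) = Add(Mul(Add(-24, Mul(6, Pow(6, 2))), Rational(-44, 3)), -31) = Add(Mul(Add(-24, Mul(6, 36)), Rational(-44, 3)), -31) = Add(Mul(Add(-24, 216), Rational(-44, 3)), -31) = Add(Mul(192, Rational(-44, 3)), -31) = Add(-2816, -31) = -2847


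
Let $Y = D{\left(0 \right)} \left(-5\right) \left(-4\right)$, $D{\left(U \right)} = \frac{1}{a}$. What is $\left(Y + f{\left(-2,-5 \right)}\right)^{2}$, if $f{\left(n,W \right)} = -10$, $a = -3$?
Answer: $\frac{2500}{9} \approx 277.78$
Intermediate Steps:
$D{\left(U \right)} = - \frac{1}{3}$ ($D{\left(U \right)} = \frac{1}{-3} = - \frac{1}{3}$)
$Y = - \frac{20}{3}$ ($Y = \left(- \frac{1}{3}\right) \left(-5\right) \left(-4\right) = \frac{5}{3} \left(-4\right) = - \frac{20}{3} \approx -6.6667$)
$\left(Y + f{\left(-2,-5 \right)}\right)^{2} = \left(- \frac{20}{3} - 10\right)^{2} = \left(- \frac{50}{3}\right)^{2} = \frac{2500}{9}$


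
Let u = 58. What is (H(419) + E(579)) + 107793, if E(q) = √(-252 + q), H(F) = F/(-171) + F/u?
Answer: 1069138321/9918 + √327 ≈ 1.0782e+5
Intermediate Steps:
H(F) = 113*F/9918 (H(F) = F/(-171) + F/58 = F*(-1/171) + F*(1/58) = -F/171 + F/58 = 113*F/9918)
(H(419) + E(579)) + 107793 = ((113/9918)*419 + √(-252 + 579)) + 107793 = (47347/9918 + √327) + 107793 = 1069138321/9918 + √327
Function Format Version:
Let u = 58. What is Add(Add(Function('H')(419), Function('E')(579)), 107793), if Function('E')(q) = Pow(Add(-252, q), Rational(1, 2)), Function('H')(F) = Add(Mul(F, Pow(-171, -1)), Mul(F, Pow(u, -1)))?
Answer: Add(Rational(1069138321, 9918), Pow(327, Rational(1, 2))) ≈ 1.0782e+5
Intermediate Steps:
Function('H')(F) = Mul(Rational(113, 9918), F) (Function('H')(F) = Add(Mul(F, Pow(-171, -1)), Mul(F, Pow(58, -1))) = Add(Mul(F, Rational(-1, 171)), Mul(F, Rational(1, 58))) = Add(Mul(Rational(-1, 171), F), Mul(Rational(1, 58), F)) = Mul(Rational(113, 9918), F))
Add(Add(Function('H')(419), Function('E')(579)), 107793) = Add(Add(Mul(Rational(113, 9918), 419), Pow(Add(-252, 579), Rational(1, 2))), 107793) = Add(Add(Rational(47347, 9918), Pow(327, Rational(1, 2))), 107793) = Add(Rational(1069138321, 9918), Pow(327, Rational(1, 2)))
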